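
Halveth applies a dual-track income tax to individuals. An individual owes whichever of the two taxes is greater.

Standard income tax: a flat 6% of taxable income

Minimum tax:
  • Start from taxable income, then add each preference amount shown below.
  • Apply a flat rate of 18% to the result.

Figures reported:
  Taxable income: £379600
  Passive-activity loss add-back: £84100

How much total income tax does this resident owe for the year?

£83466

Standard income tax:
  £379600 × 6% = £22776

Minimum tax:
  Adjusted income: £379600 + £84100 = £463700
  £463700 × 18% = £83466

£83466 > £22776, so the minimum tax is the binding amount.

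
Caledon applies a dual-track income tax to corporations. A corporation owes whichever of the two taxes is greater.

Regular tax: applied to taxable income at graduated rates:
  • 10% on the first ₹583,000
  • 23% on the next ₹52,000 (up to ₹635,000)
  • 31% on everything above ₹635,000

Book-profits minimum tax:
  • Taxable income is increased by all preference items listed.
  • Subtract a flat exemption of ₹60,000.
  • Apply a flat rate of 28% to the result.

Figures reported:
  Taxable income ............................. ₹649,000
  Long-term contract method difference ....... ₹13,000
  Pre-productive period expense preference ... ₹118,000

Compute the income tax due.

Regular tax:
  ₹583,000 × 10% = ₹58,300
  ₹52,000 × 23% = ₹11,960
  ₹14,000 × 31% = ₹4,340
  → ₹74,600

Book-profits minimum tax:
  Adjusted income: ₹649,000 + ₹13,000 + ₹118,000 = ₹780,000
  Less exemption ₹60,000 → base ₹720,000
  ₹720,000 × 28% = ₹201,600

₹201,600 > ₹74,600, so the book-profits minimum tax is the binding amount.

₹201,600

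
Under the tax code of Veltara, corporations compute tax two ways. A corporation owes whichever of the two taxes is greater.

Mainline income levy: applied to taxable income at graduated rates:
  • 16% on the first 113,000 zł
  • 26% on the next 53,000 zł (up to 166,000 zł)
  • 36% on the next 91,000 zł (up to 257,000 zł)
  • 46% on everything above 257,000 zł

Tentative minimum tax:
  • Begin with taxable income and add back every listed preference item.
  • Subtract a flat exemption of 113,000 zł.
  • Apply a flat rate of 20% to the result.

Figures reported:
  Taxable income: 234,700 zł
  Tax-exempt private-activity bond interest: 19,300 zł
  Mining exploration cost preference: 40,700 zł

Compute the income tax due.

56,592 zł

Mainline income levy:
  113,000 zł × 16% = 18,080 zł
  53,000 zł × 26% = 13,780 zł
  68,700 zł × 36% = 24,732 zł
  → 56,592 zł

Tentative minimum tax:
  Adjusted income: 234,700 zł + 19,300 zł + 40,700 zł = 294,700 zł
  Less exemption 113,000 zł → base 181,700 zł
  181,700 zł × 20% = 36,340 zł

56,592 zł > 36,340 zł, so the mainline income levy governs.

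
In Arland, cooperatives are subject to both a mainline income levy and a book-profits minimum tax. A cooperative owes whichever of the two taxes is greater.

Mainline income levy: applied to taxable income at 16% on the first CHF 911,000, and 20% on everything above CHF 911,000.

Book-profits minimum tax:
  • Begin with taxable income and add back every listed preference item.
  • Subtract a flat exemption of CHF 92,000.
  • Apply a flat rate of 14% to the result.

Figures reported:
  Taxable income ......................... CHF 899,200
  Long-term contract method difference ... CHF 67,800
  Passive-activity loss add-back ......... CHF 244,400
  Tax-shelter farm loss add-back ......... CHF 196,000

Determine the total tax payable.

CHF 184,156

Book-profits minimum tax:
  Adjusted income: CHF 899,200 + CHF 67,800 + CHF 244,400 + CHF 196,000 = CHF 1,407,400
  Less exemption CHF 92,000 → base CHF 1,315,400
  CHF 1,315,400 × 14% = CHF 184,156

Mainline income levy:
  CHF 899,200 × 16% = CHF 143,872

CHF 184,156 > CHF 143,872, so the book-profits minimum tax is the binding amount.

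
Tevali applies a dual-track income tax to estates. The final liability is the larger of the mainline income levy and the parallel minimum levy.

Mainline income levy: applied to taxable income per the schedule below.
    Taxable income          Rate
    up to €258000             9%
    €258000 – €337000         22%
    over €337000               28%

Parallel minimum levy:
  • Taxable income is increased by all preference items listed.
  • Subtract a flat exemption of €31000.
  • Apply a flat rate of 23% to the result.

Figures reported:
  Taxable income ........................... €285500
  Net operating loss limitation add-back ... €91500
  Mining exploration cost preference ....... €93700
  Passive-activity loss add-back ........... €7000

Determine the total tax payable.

Parallel minimum levy:
  Adjusted income: €285500 + €91500 + €93700 + €7000 = €477700
  Less exemption €31000 → base €446700
  €446700 × 23% = €102741

Mainline income levy:
  €258000 × 9% = €23220
  €27500 × 22% = €6050
  → €29270

€102741 > €29270, so the parallel minimum levy is the binding amount.

€102741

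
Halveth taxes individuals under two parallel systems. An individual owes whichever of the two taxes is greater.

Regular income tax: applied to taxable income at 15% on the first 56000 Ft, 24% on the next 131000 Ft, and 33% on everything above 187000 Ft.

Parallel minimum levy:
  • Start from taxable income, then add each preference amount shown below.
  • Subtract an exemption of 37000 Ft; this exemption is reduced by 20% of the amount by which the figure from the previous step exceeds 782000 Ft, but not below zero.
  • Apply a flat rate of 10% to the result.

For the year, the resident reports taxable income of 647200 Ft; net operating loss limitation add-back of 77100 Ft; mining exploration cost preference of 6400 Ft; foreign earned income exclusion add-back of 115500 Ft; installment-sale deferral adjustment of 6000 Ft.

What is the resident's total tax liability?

Parallel minimum levy:
  Adjusted income: 647200 Ft + 77100 Ft + 6400 Ft + 115500 Ft + 6000 Ft = 852200 Ft
  Exemption: 37000 Ft − 20% × (852200 Ft − 782000 Ft) = 37000 Ft − 14040 Ft = 22960 Ft
  Base: 852200 Ft − 22960 Ft = 829240 Ft
  829240 Ft × 10% = 82924 Ft

Regular income tax:
  56000 Ft × 15% = 8400 Ft
  131000 Ft × 24% = 31440 Ft
  460200 Ft × 33% = 151866 Ft
  → 191706 Ft

191706 Ft > 82924 Ft, so the regular income tax governs.

191706 Ft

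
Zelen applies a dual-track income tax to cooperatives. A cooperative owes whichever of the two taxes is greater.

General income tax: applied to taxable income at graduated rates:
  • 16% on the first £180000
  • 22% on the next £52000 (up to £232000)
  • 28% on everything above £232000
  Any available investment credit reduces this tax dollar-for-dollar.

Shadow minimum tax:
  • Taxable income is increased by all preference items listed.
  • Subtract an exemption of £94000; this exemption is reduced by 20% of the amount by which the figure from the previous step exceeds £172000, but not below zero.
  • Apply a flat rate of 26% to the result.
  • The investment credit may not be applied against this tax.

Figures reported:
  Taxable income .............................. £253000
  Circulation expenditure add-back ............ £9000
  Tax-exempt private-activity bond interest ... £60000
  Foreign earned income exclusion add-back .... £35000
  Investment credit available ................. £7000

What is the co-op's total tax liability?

£78000

Shadow minimum tax:
  Adjusted income: £253000 + £9000 + £60000 + £35000 = £357000
  Exemption: £94000 − 20% × (£357000 − £172000) = £94000 − £37000 = £57000
  Base: £357000 − £57000 = £300000
  £300000 × 26% = £78000

General income tax:
  £180000 × 16% = £28800
  £52000 × 22% = £11440
  £21000 × 28% = £5880
  → £46120
  Less investment credit £7000 → £39120

£78000 > £39120, so the shadow minimum tax is the binding amount.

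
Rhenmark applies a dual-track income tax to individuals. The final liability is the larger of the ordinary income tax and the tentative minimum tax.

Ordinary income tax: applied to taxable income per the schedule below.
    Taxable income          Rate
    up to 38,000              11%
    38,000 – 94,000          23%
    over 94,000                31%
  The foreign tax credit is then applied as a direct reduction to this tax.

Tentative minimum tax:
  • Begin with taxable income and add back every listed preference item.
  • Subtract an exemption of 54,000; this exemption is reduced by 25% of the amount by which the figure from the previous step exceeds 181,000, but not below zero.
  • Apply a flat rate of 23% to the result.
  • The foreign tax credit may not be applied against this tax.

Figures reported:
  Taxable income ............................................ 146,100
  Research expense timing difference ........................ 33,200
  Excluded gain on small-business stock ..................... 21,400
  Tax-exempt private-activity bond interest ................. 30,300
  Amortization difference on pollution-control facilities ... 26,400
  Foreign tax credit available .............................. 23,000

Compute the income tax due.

51,175

Tentative minimum tax:
  Adjusted income: 146,100 + 33,200 + 21,400 + 30,300 + 26,400 = 257,400
  Exemption: 54,000 − 25% × (257,400 − 181,000) = 54,000 − 19,100 = 34,900
  Base: 257,400 − 34,900 = 222,500
  222,500 × 23% = 51,175

Ordinary income tax:
  38,000 × 11% = 4,180
  56,000 × 23% = 12,880
  52,100 × 31% = 16,151
  → 33,211
  Less foreign tax credit 23,000 → 10,211

51,175 > 10,211, so the tentative minimum tax is the binding amount.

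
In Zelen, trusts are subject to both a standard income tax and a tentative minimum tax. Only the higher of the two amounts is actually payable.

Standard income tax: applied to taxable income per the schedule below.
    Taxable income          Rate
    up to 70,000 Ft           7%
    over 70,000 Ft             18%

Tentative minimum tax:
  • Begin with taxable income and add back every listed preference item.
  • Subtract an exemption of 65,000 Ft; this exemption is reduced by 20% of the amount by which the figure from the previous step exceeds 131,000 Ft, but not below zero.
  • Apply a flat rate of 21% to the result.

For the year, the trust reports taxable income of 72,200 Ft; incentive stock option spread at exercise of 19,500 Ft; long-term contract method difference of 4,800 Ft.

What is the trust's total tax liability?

Tentative minimum tax:
  Adjusted income: 72,200 Ft + 19,500 Ft + 4,800 Ft = 96,500 Ft
  Exemption: 96,500 Ft ≤ 131,000 Ft, so full 65,000 Ft applies
  Base: 96,500 Ft − 65,000 Ft = 31,500 Ft
  31,500 Ft × 21% = 6,615 Ft

Standard income tax:
  70,000 Ft × 7% = 4,900 Ft
  2,200 Ft × 18% = 396 Ft
  → 5,296 Ft

6,615 Ft > 5,296 Ft, so the tentative minimum tax is the binding amount.

6,615 Ft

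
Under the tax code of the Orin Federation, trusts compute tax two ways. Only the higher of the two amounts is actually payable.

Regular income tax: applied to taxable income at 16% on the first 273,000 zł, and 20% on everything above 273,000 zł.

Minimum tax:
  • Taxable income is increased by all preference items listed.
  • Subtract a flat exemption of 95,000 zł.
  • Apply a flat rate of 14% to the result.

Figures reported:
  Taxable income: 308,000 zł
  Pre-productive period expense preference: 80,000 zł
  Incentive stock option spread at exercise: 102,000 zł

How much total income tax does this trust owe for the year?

55,300 zł

Regular income tax:
  273,000 zł × 16% = 43,680 zł
  35,000 zł × 20% = 7,000 zł
  → 50,680 zł

Minimum tax:
  Adjusted income: 308,000 zł + 80,000 zł + 102,000 zł = 490,000 zł
  Less exemption 95,000 zł → base 395,000 zł
  395,000 zł × 14% = 55,300 zł

55,300 zł > 50,680 zł, so the minimum tax is the binding amount.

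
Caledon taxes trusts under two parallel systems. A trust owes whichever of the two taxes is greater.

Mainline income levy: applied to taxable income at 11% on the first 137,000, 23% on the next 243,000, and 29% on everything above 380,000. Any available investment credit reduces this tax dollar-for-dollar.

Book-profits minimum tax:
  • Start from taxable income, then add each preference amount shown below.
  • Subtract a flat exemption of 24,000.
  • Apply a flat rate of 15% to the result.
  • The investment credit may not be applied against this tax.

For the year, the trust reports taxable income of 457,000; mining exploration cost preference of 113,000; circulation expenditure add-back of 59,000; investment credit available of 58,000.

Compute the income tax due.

90,750

Mainline income levy:
  137,000 × 11% = 15,070
  243,000 × 23% = 55,890
  77,000 × 29% = 22,330
  → 93,290
  Less investment credit 58,000 → 35,290

Book-profits minimum tax:
  Adjusted income: 457,000 + 113,000 + 59,000 = 629,000
  Less exemption 24,000 → base 605,000
  605,000 × 15% = 90,750

90,750 > 35,290, so the book-profits minimum tax is the binding amount.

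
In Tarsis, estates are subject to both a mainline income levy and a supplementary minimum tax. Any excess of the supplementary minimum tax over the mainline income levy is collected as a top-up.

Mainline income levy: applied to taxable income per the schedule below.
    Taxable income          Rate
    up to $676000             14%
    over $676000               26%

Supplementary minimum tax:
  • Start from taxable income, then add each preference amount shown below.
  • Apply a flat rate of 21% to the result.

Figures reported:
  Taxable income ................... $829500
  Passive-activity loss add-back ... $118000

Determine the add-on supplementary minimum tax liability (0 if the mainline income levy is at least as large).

$64425

Mainline income levy:
  $676000 × 14% = $94640
  $153500 × 26% = $39910
  → $134550

Supplementary minimum tax:
  Adjusted income: $829500 + $118000 = $947500
  $947500 × 21% = $198975

Excess of supplementary minimum tax over mainline income levy: $198975 − $134550 = $64425.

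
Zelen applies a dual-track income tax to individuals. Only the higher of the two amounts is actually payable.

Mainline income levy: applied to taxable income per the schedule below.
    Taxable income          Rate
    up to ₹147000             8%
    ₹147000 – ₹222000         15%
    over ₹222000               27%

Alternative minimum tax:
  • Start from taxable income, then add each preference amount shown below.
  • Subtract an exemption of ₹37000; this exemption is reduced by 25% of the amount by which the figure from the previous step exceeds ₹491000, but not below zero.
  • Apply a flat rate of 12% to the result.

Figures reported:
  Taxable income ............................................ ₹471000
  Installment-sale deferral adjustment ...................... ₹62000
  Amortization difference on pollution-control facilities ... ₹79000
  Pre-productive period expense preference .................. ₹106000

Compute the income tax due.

₹90240

Alternative minimum tax:
  Adjusted income: ₹471000 + ₹62000 + ₹79000 + ₹106000 = ₹718000
  Exemption: 25% × (₹718000 − ₹491000) = ₹56750 ≥ ₹37000, so the exemption is fully phased out
  Base: ₹718000 − ₹0 = ₹718000
  ₹718000 × 12% = ₹86160

Mainline income levy:
  ₹147000 × 8% = ₹11760
  ₹75000 × 15% = ₹11250
  ₹249000 × 27% = ₹67230
  → ₹90240

₹90240 > ₹86160, so the mainline income levy governs.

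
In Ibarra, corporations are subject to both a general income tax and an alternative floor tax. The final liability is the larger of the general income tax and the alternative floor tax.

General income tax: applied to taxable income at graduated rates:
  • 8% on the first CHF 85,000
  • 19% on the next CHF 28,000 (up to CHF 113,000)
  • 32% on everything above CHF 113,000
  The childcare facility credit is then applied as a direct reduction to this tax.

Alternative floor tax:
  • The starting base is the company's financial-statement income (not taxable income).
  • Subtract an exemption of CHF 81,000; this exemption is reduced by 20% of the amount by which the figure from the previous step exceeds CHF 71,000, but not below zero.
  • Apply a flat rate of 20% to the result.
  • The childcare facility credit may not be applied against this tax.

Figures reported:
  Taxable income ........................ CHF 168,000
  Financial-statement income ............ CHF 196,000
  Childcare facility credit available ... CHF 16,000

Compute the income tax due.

CHF 28,000

Alternative floor tax:
  Base (financial-statement income): CHF 196,000
  Exemption: CHF 81,000 − 20% × (CHF 196,000 − CHF 71,000) = CHF 81,000 − CHF 25,000 = CHF 56,000
  Base: CHF 196,000 − CHF 56,000 = CHF 140,000
  CHF 140,000 × 20% = CHF 28,000

General income tax:
  CHF 85,000 × 8% = CHF 6,800
  CHF 28,000 × 19% = CHF 5,320
  CHF 55,000 × 32% = CHF 17,600
  → CHF 29,720
  Less childcare facility credit CHF 16,000 → CHF 13,720

CHF 28,000 > CHF 13,720, so the alternative floor tax is the binding amount.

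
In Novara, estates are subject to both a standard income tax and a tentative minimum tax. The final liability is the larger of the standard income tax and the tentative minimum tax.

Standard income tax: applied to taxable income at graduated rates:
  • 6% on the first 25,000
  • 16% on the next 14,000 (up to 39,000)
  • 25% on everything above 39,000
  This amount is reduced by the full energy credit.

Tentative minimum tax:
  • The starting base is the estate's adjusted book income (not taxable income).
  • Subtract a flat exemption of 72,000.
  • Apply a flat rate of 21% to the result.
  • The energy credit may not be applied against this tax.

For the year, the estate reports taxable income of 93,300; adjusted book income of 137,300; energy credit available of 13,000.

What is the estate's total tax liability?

Tentative minimum tax:
  Base (adjusted book income): 137,300
  Less exemption 72,000 → base 65,300
  65,300 × 21% = 13,713

Standard income tax:
  25,000 × 6% = 1,500
  14,000 × 16% = 2,240
  54,300 × 25% = 13,575
  → 17,315
  Less energy credit 13,000 → 4,315

13,713 > 4,315, so the tentative minimum tax is the binding amount.

13,713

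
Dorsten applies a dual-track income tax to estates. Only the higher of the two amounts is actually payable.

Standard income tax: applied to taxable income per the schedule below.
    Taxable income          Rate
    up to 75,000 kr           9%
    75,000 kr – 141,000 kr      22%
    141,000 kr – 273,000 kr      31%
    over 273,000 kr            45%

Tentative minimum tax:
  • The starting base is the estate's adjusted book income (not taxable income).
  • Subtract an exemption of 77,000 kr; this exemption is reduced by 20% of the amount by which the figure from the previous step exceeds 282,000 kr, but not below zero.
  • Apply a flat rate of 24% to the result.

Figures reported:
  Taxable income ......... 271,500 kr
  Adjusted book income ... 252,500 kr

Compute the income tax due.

61,725 kr

Tentative minimum tax:
  Base (adjusted book income): 252,500 kr
  Exemption: 252,500 kr ≤ 282,000 kr, so full 77,000 kr applies
  Base: 252,500 kr − 77,000 kr = 175,500 kr
  175,500 kr × 24% = 42,120 kr

Standard income tax:
  75,000 kr × 9% = 6,750 kr
  66,000 kr × 22% = 14,520 kr
  130,500 kr × 31% = 40,455 kr
  → 61,725 kr

61,725 kr > 42,120 kr, so the standard income tax governs.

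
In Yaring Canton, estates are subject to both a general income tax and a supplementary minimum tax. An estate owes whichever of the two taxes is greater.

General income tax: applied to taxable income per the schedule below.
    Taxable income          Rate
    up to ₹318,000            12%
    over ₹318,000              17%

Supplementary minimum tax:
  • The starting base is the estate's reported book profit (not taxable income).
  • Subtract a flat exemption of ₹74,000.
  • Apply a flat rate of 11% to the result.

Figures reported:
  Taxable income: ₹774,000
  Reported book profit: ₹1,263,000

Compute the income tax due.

Supplementary minimum tax:
  Base (reported book profit): ₹1,263,000
  Less exemption ₹74,000 → base ₹1,189,000
  ₹1,189,000 × 11% = ₹130,790

General income tax:
  ₹318,000 × 12% = ₹38,160
  ₹456,000 × 17% = ₹77,520
  → ₹115,680

₹130,790 > ₹115,680, so the supplementary minimum tax is the binding amount.

₹130,790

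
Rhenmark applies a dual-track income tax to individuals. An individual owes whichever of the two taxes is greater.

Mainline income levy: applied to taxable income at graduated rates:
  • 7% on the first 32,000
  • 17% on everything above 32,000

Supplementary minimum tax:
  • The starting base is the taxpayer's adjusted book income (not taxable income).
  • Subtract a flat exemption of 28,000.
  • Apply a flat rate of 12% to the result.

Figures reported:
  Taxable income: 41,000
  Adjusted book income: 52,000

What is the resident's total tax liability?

3,770

Supplementary minimum tax:
  Base (adjusted book income): 52,000
  Less exemption 28,000 → base 24,000
  24,000 × 12% = 2,880

Mainline income levy:
  32,000 × 7% = 2,240
  9,000 × 17% = 1,530
  → 3,770

3,770 > 2,880, so the mainline income levy governs.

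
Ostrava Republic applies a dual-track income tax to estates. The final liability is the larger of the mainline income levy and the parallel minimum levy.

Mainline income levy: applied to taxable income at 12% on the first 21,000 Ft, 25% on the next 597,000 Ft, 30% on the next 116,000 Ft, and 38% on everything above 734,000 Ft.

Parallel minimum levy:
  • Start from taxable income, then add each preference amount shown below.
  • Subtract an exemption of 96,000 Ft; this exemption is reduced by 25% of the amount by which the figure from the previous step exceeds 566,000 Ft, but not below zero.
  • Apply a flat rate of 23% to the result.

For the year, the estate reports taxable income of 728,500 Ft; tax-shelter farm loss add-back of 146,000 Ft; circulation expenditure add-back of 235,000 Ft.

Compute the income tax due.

255,185 Ft

Mainline income levy:
  21,000 Ft × 12% = 2,520 Ft
  597,000 Ft × 25% = 149,250 Ft
  110,500 Ft × 30% = 33,150 Ft
  → 184,920 Ft

Parallel minimum levy:
  Adjusted income: 728,500 Ft + 146,000 Ft + 235,000 Ft = 1,109,500 Ft
  Exemption: 25% × (1,109,500 Ft − 566,000 Ft) = 135,875 Ft ≥ 96,000 Ft, so the exemption is fully phased out
  Base: 1,109,500 Ft − 0 Ft = 1,109,500 Ft
  1,109,500 Ft × 23% = 255,185 Ft

255,185 Ft > 184,920 Ft, so the parallel minimum levy is the binding amount.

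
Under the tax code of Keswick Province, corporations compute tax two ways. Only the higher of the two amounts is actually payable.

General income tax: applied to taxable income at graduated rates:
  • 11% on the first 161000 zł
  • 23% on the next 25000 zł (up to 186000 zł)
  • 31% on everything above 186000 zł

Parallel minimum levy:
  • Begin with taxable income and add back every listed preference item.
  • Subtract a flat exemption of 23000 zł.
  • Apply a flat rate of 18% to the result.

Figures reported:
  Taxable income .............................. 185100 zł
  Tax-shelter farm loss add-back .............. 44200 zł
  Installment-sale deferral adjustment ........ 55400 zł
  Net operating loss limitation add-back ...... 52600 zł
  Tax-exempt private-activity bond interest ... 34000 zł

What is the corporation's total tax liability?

62694 zł

General income tax:
  161000 zł × 11% = 17710 zł
  24100 zł × 23% = 5543 zł
  → 23253 zł

Parallel minimum levy:
  Adjusted income: 185100 zł + 44200 zł + 55400 zł + 52600 zł + 34000 zł = 371300 zł
  Less exemption 23000 zł → base 348300 zł
  348300 zł × 18% = 62694 zł

62694 zł > 23253 zł, so the parallel minimum levy is the binding amount.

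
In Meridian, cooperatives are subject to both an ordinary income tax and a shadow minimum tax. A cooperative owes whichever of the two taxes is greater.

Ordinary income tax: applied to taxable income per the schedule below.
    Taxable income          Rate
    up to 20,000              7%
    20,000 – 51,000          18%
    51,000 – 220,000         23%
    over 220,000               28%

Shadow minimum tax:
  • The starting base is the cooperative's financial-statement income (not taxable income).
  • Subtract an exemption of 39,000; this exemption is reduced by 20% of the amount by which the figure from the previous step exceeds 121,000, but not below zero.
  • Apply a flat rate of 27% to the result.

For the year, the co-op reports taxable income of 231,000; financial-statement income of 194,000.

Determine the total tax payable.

Shadow minimum tax:
  Base (financial-statement income): 194,000
  Exemption: 39,000 − 20% × (194,000 − 121,000) = 39,000 − 14,600 = 24,400
  Base: 194,000 − 24,400 = 169,600
  169,600 × 27% = 45,792

Ordinary income tax:
  20,000 × 7% = 1,400
  31,000 × 18% = 5,580
  169,000 × 23% = 38,870
  11,000 × 28% = 3,080
  → 48,930

48,930 > 45,792, so the ordinary income tax governs.

48,930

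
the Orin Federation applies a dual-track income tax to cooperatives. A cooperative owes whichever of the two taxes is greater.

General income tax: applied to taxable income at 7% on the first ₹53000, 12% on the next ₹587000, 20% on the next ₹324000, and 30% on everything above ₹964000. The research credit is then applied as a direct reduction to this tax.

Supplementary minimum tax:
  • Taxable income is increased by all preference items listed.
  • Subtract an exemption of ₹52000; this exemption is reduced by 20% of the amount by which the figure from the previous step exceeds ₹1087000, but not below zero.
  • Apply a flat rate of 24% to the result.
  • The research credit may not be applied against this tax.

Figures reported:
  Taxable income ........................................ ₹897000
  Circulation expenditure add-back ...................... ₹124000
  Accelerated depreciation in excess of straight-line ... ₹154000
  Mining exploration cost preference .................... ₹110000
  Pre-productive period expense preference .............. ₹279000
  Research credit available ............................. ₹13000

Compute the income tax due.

₹375360

General income tax:
  ₹53000 × 7% = ₹3710
  ₹587000 × 12% = ₹70440
  ₹257000 × 20% = ₹51400
  → ₹125550
  Less research credit ₹13000 → ₹112550

Supplementary minimum tax:
  Adjusted income: ₹897000 + ₹124000 + ₹154000 + ₹110000 + ₹279000 = ₹1564000
  Exemption: 20% × (₹1564000 − ₹1087000) = ₹95400 ≥ ₹52000, so the exemption is fully phased out
  Base: ₹1564000 − ₹0 = ₹1564000
  ₹1564000 × 24% = ₹375360

₹375360 > ₹112550, so the supplementary minimum tax is the binding amount.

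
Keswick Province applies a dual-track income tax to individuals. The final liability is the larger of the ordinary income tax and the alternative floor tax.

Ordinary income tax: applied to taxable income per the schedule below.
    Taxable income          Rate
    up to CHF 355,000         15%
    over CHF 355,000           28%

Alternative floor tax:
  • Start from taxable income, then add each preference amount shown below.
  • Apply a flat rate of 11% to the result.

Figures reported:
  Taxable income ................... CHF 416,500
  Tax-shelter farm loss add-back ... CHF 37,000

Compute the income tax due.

CHF 70,470

Ordinary income tax:
  CHF 355,000 × 15% = CHF 53,250
  CHF 61,500 × 28% = CHF 17,220
  → CHF 70,470

Alternative floor tax:
  Adjusted income: CHF 416,500 + CHF 37,000 = CHF 453,500
  CHF 453,500 × 11% = CHF 49,885

CHF 70,470 > CHF 49,885, so the ordinary income tax governs.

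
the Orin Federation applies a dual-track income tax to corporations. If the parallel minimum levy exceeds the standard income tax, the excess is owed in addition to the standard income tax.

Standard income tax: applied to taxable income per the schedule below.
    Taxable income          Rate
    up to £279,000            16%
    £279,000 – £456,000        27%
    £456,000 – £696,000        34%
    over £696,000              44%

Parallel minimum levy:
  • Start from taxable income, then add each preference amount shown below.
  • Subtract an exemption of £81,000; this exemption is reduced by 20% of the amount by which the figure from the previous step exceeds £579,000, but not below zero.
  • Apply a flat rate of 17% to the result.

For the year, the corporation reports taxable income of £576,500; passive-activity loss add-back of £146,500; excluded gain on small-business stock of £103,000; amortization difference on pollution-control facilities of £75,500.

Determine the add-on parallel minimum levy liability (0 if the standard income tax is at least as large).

Parallel minimum levy:
  Adjusted income: £576,500 + £146,500 + £103,000 + £75,500 = £901,500
  Exemption: £81,000 − 20% × (£901,500 − £579,000) = £81,000 − £64,500 = £16,500
  Base: £901,500 − £16,500 = £885,000
  £885,000 × 17% = £150,450

Standard income tax:
  £279,000 × 16% = £44,640
  £177,000 × 27% = £47,790
  £120,500 × 34% = £40,970
  → £133,400

Excess of parallel minimum levy over standard income tax: £150,450 − £133,400 = £17,050.

£17,050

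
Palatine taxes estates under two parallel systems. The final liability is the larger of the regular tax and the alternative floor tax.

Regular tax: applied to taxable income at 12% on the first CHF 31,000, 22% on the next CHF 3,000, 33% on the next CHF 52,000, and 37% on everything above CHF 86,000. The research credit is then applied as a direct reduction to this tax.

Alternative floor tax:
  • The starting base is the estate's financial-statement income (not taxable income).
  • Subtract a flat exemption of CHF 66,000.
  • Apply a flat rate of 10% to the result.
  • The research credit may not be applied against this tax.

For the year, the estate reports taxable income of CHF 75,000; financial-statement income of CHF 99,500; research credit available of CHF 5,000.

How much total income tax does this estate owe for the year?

CHF 12,910

Regular tax:
  CHF 31,000 × 12% = CHF 3,720
  CHF 3,000 × 22% = CHF 660
  CHF 41,000 × 33% = CHF 13,530
  → CHF 17,910
  Less research credit CHF 5,000 → CHF 12,910

Alternative floor tax:
  Base (financial-statement income): CHF 99,500
  Less exemption CHF 66,000 → base CHF 33,500
  CHF 33,500 × 10% = CHF 3,350

CHF 12,910 > CHF 3,350, so the regular tax governs.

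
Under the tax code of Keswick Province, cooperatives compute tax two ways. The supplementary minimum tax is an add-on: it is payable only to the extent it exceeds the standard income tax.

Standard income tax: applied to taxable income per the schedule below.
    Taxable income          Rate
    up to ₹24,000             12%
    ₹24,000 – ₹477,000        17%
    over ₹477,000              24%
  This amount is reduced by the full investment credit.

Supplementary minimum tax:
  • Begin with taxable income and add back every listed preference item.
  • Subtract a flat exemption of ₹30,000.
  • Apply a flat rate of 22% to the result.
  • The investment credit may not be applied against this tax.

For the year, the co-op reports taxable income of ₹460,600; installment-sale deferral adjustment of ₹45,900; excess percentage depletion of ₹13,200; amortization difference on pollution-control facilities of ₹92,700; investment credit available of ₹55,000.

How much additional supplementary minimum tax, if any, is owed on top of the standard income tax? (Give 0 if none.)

Supplementary minimum tax:
  Adjusted income: ₹460,600 + ₹45,900 + ₹13,200 + ₹92,700 = ₹612,400
  Less exemption ₹30,000 → base ₹582,400
  ₹582,400 × 22% = ₹128,128

Standard income tax:
  ₹24,000 × 12% = ₹2,880
  ₹436,600 × 17% = ₹74,222
  → ₹77,102
  Less investment credit ₹55,000 → ₹22,102

Excess of supplementary minimum tax over standard income tax: ₹128,128 − ₹22,102 = ₹106,026.

₹106,026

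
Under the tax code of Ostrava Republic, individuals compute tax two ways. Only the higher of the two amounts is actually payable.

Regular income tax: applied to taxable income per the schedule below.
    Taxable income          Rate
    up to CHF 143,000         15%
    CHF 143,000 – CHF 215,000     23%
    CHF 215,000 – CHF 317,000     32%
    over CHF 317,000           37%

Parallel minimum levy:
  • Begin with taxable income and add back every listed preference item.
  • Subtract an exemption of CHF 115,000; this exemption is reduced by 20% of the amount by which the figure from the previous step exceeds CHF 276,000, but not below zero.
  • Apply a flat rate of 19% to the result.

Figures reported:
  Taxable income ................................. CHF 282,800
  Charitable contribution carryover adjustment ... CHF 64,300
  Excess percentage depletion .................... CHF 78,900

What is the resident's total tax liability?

CHF 64,790

Parallel minimum levy:
  Adjusted income: CHF 282,800 + CHF 64,300 + CHF 78,900 = CHF 426,000
  Exemption: CHF 115,000 − 20% × (CHF 426,000 − CHF 276,000) = CHF 115,000 − CHF 30,000 = CHF 85,000
  Base: CHF 426,000 − CHF 85,000 = CHF 341,000
  CHF 341,000 × 19% = CHF 64,790

Regular income tax:
  CHF 143,000 × 15% = CHF 21,450
  CHF 72,000 × 23% = CHF 16,560
  CHF 67,800 × 32% = CHF 21,696
  → CHF 59,706

CHF 64,790 > CHF 59,706, so the parallel minimum levy is the binding amount.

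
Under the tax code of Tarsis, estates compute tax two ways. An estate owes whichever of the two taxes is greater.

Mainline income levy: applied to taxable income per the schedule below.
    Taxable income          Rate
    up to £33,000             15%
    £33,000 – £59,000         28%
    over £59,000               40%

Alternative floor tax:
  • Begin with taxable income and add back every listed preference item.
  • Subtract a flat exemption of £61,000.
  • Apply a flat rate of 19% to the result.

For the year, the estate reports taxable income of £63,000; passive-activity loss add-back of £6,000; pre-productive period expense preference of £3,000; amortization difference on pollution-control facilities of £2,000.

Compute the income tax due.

Mainline income levy:
  £33,000 × 15% = £4,950
  £26,000 × 28% = £7,280
  £4,000 × 40% = £1,600
  → £13,830

Alternative floor tax:
  Adjusted income: £63,000 + £6,000 + £3,000 + £2,000 = £74,000
  Less exemption £61,000 → base £13,000
  £13,000 × 19% = £2,470

£13,830 > £2,470, so the mainline income levy governs.

£13,830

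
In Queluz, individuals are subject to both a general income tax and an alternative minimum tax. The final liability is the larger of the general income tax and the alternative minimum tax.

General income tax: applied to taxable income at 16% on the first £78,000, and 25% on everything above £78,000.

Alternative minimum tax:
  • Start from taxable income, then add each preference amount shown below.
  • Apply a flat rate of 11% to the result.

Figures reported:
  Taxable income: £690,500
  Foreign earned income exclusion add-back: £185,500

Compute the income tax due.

Alternative minimum tax:
  Adjusted income: £690,500 + £185,500 = £876,000
  £876,000 × 11% = £96,360

General income tax:
  £78,000 × 16% = £12,480
  £612,500 × 25% = £153,125
  → £165,605

£165,605 > £96,360, so the general income tax governs.

£165,605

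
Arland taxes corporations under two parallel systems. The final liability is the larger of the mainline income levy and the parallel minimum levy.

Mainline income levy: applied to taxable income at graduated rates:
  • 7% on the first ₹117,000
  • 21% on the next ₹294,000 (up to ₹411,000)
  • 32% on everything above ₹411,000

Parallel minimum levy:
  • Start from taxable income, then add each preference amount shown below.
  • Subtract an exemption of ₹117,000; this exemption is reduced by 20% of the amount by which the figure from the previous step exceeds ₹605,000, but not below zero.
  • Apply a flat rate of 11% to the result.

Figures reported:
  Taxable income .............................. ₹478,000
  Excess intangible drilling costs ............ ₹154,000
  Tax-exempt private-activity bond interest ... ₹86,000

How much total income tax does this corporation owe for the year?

₹91,370

Mainline income levy:
  ₹117,000 × 7% = ₹8,190
  ₹294,000 × 21% = ₹61,740
  ₹67,000 × 32% = ₹21,440
  → ₹91,370

Parallel minimum levy:
  Adjusted income: ₹478,000 + ₹154,000 + ₹86,000 = ₹718,000
  Exemption: ₹117,000 − 20% × (₹718,000 − ₹605,000) = ₹117,000 − ₹22,600 = ₹94,400
  Base: ₹718,000 − ₹94,400 = ₹623,600
  ₹623,600 × 11% = ₹68,596

₹91,370 > ₹68,596, so the mainline income levy governs.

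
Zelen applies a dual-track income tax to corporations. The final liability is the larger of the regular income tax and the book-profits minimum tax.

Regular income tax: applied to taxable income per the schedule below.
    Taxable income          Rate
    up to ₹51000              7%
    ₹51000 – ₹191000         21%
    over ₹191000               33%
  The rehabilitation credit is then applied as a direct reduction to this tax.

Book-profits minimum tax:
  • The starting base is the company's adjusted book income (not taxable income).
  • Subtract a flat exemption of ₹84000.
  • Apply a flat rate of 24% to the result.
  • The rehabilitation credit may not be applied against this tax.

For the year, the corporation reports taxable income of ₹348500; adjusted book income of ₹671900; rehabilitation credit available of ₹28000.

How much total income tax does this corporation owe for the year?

Regular income tax:
  ₹51000 × 7% = ₹3570
  ₹140000 × 21% = ₹29400
  ₹157500 × 33% = ₹51975
  → ₹84945
  Less rehabilitation credit ₹28000 → ₹56945

Book-profits minimum tax:
  Base (adjusted book income): ₹671900
  Less exemption ₹84000 → base ₹587900
  ₹587900 × 24% = ₹141096

₹141096 > ₹56945, so the book-profits minimum tax is the binding amount.

₹141096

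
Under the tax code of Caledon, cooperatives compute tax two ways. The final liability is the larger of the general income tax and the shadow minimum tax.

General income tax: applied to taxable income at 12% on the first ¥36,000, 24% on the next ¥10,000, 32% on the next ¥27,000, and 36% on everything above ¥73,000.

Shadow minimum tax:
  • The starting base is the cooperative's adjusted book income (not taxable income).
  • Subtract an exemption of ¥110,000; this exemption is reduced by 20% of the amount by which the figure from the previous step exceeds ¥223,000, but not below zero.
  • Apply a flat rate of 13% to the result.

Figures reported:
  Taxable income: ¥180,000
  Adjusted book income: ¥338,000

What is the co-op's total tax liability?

General income tax:
  ¥36,000 × 12% = ¥4,320
  ¥10,000 × 24% = ¥2,400
  ¥27,000 × 32% = ¥8,640
  ¥107,000 × 36% = ¥38,520
  → ¥53,880

Shadow minimum tax:
  Base (adjusted book income): ¥338,000
  Exemption: ¥110,000 − 20% × (¥338,000 − ¥223,000) = ¥110,000 − ¥23,000 = ¥87,000
  Base: ¥338,000 − ¥87,000 = ¥251,000
  ¥251,000 × 13% = ¥32,630

¥53,880 > ¥32,630, so the general income tax governs.

¥53,880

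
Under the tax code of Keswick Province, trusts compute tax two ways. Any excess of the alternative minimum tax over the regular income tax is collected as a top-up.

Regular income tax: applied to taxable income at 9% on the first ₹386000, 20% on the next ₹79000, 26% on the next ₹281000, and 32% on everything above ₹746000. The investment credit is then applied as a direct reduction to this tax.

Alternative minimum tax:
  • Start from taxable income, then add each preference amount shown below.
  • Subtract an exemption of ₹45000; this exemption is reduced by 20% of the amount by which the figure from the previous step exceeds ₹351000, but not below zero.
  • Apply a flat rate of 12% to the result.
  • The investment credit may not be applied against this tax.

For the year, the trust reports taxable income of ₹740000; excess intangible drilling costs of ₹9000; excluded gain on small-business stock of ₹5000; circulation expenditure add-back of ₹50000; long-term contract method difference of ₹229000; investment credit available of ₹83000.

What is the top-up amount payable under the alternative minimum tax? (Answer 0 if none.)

Alternative minimum tax:
  Adjusted income: ₹740000 + ₹9000 + ₹5000 + ₹50000 + ₹229000 = ₹1033000
  Exemption: 20% × (₹1033000 − ₹351000) = ₹136400 ≥ ₹45000, so the exemption is fully phased out
  Base: ₹1033000 − ₹0 = ₹1033000
  ₹1033000 × 12% = ₹123960

Regular income tax:
  ₹386000 × 9% = ₹34740
  ₹79000 × 20% = ₹15800
  ₹275000 × 26% = ₹71500
  → ₹122040
  Less investment credit ₹83000 → ₹39040

Excess of alternative minimum tax over regular income tax: ₹123960 − ₹39040 = ₹84920.

₹84920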